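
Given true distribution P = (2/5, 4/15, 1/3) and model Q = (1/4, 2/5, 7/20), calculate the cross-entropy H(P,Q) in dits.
0.4989 dits

Cross-entropy: H(P,Q) = -Σ p(x) log q(x)

Alternatively: H(P,Q) = H(P) + D_KL(P||Q)
H(P) = 0.4713 dits
D_KL(P||Q) = 0.0276 dits

H(P,Q) = 0.4713 + 0.0276 = 0.4989 dits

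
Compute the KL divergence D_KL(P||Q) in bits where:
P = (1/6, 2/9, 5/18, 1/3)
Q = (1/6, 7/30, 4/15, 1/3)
0.0007 bits

KL divergence: D_KL(P||Q) = Σ p(x) log(p(x)/q(x))

Computing term by term:
  x=0: 1/6 × log_2[(1/6)/(1/6)] = 1/6 × 0.0000 = 0.0000
  x=1: 2/9 × log_2[(2/9)/(7/30)] = 2/9 × -0.0704 = -0.0156
  x=2: 5/18 × log_2[(5/18)/(4/15)] = 5/18 × 0.0589 = 0.0164
  x=3: 1/3 × log_2[(1/3)/(1/3)] = 1/3 × 0.0000 = 0.0000

D_KL(P||Q) = 0.0007 bits

Note: KL divergence is always non-negative and equals 0 iff P = Q.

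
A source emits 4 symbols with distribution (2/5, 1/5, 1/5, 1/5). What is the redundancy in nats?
0.0541 nats

Redundancy measures how far a source is from maximum entropy:
R = H_max - H(X)

Maximum entropy for 4 symbols: H_max = log_e(4) = 1.3863 nats
Actual entropy: H(X) = 1.3322 nats
Redundancy: R = 1.3863 - 1.3322 = 0.0541 nats

This redundancy represents potential for compression: the source could be compressed by 0.0541 nats per symbol.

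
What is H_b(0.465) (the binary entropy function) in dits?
0.3000 dits

The binary entropy function is:
H(p) = -p log(p) - (1-p) log(1-p)

H(0.465) = -0.465 × log_10(0.465) - 0.535 × log_10(0.535)
H(0.465) = 0.3000 dits

Note: Binary entropy is maximized at p=0.5 (H=1 bit) and minimized at p=0 or p=1 (H=0).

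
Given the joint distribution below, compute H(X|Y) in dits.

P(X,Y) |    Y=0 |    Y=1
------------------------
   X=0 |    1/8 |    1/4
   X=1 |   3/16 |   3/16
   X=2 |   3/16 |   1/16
0.4466 dits

Using the chain rule: H(X|Y) = H(X,Y) - H(Y)

First, compute H(X,Y) = 0.7476 dits

Marginal P(Y) = (1/2, 1/2)
H(Y) = 0.3010 dits

H(X|Y) = H(X,Y) - H(Y) = 0.7476 - 0.3010 = 0.4466 dits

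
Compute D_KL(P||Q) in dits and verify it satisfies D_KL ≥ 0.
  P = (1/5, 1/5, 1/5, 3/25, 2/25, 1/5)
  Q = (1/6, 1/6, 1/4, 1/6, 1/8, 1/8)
0.0205 dits

KL divergence satisfies the Gibbs inequality: D_KL(P||Q) ≥ 0 for all distributions P, Q.

D_KL(P||Q) = Σ p(x) log(p(x)/q(x))
Term by term:
  x=0: 1/5 × log_10[(1/5)/(1/6)] = 0.0158
  x=1: 1/5 × log_10[(1/5)/(1/6)] = 0.0158
  x=2: 1/5 × log_10[(1/5)/(1/4)] = -0.0194
  x=3: 3/25 × log_10[(3/25)/(1/6)] = -0.0171
  x=4: 2/25 × log_10[(2/25)/(1/8)] = -0.0155
  x=5: 1/5 × log_10[(1/5)/(1/8)] = 0.0408
D_KL(P||Q) = 0.0205 dits

D_KL(P||Q) = 0.0205 ≥ 0 ✓

This non-negativity is a fundamental property: relative entropy cannot be negative because it measures how different Q is from P.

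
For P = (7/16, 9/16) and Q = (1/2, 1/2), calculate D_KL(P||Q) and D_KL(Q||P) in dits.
D_KL(P||Q) = 0.0034, D_KL(Q||P) = 0.0034

KL divergence is not symmetric: D_KL(P||Q) ≠ D_KL(Q||P) in general.

D_KL(P||Q) = 0.0034 dits
D_KL(Q||P) = 0.0034 dits

In this case they happen to be equal (to 4 decimal places).

This asymmetry is why KL divergence is not a true distance metric.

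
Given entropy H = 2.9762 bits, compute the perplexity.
7.8691

Perplexity is 2^H (or exp(H) for natural log).

H = 2.9762 bits
Perplexity = 2^2.9762 = 7.8691

Interpretation: The model's uncertainty is equivalent to choosing uniformly among 7.9 options.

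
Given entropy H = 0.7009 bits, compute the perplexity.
1.6255

Perplexity is 2^H (or exp(H) for natural log).

H = 0.7009 bits
Perplexity = 2^0.7009 = 1.6255

Interpretation: The model's uncertainty is equivalent to choosing uniformly among 1.6 options.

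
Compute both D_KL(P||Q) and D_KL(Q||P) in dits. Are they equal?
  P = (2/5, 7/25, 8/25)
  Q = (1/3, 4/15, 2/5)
D_KL(P||Q) = 0.0066, D_KL(Q||P) = 0.0067

KL divergence is not symmetric: D_KL(P||Q) ≠ D_KL(Q||P) in general.

D_KL(P||Q) = 0.0066 dits
D_KL(Q||P) = 0.0067 dits

No, they are not equal!

This asymmetry is why KL divergence is not a true distance metric.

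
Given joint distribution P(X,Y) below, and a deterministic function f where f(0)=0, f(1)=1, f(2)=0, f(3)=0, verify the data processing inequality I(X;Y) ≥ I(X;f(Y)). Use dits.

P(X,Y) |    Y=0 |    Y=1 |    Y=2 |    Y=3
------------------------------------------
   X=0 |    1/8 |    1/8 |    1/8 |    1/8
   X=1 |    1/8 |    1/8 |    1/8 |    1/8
I(X;Y) = 0.0000, I(X;f(Y)) = 0.0000, inequality holds: 0.0000 ≥ 0.0000

Data Processing Inequality: For any Markov chain X → Y → Z, we have I(X;Y) ≥ I(X;Z).

Here Z = f(Y) is a deterministic function of Y, forming X → Y → Z.

Original I(X;Y) = 0.0000 dits

After applying f:
P(X,Z) where Z=f(Y):
- P(X,Z=0) = P(X,Y=0) + P(X,Y=2) + P(X,Y=3)
- P(X,Z=1) = P(X,Y=1)

I(X;Z) = I(X;f(Y)) = 0.0000 dits

Verification: 0.0000 ≥ 0.0000 ✓

Information cannot be created by processing; the function f can only lose information about X.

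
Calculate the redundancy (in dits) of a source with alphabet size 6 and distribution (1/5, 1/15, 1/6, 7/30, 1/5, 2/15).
0.0263 dits

Redundancy measures how far a source is from maximum entropy:
R = H_max - H(X)

Maximum entropy for 6 symbols: H_max = log_10(6) = 0.7782 dits
Actual entropy: H(X) = 0.7518 dits
Redundancy: R = 0.7782 - 0.7518 = 0.0263 dits

This redundancy represents potential for compression: the source could be compressed by 0.0263 dits per symbol.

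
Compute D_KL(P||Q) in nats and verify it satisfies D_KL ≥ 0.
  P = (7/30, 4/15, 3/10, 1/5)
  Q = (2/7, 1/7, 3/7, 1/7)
0.0795 nats

KL divergence satisfies the Gibbs inequality: D_KL(P||Q) ≥ 0 for all distributions P, Q.

D_KL(P||Q) = Σ p(x) log(p(x)/q(x))
Term by term:
  x=0: 7/30 × log_e[(7/30)/(2/7)] = -0.0473
  x=1: 4/15 × log_e[(4/15)/(1/7)] = 0.1664
  x=2: 3/10 × log_e[(3/10)/(3/7)] = -0.1070
  x=3: 1/5 × log_e[(1/5)/(1/7)] = 0.0673
D_KL(P||Q) = 0.0795 nats

D_KL(P||Q) = 0.0795 ≥ 0 ✓

This non-negativity is a fundamental property: relative entropy cannot be negative because it measures how different Q is from P.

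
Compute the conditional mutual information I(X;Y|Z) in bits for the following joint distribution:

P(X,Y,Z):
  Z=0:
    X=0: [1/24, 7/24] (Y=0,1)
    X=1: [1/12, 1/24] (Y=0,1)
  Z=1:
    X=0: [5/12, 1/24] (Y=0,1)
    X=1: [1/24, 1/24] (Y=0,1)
0.1422 bits

Conditional mutual information: I(X;Y|Z) = H(X|Z) + H(Y|Z) - H(X,Y|Z)

H(Z) = 0.9950
H(X,Z) = 1.7179 → H(X|Z) = 0.7230
H(Y,Z) = 1.7179 → H(Y|Z) = 0.7230
H(X,Y,Z) = 2.2987 → H(X,Y|Z) = 1.3037

I(X;Y|Z) = 0.7230 + 0.7230 - 1.3037 = 0.1422 bits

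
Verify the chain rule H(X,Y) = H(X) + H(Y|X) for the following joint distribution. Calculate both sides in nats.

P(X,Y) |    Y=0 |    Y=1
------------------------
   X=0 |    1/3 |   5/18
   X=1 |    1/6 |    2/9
H(X,Y) = 1.3549, H(X) = 0.6682, H(Y|X) = 0.6866 (all in nats)

Chain rule: H(X,Y) = H(X) + H(Y|X)

Left side — joint entropy directly:
H(X,Y) = -Σ p(x,y) log p(x,y) = 1.3549 nats

Right side — compute H(Y|X) from the conditional distributions:
P(X) = (11/18, 7/18), so H(X) = 0.6682 nats
H(Y|X) = Σ_x P(X=x) · H(Y|X=x):
  P(Y|X=0) = (6/11, 5/11), H(Y|X=0) = 0.6890, weight P(X=0) = 11/18
  P(Y|X=1) = (3/7, 4/7), H(Y|X=1) = 0.6829, weight P(X=1) = 7/18
H(Y|X) = 0.6866 nats

H(X) + H(Y|X) = 0.6682 + 0.6866 = 1.3549 nats

Both sides equal 1.3549 nats. ✓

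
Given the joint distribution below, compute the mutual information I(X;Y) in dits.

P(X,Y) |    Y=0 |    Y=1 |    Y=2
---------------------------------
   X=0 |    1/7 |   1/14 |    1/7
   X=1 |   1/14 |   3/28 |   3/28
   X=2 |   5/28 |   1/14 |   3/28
0.0120 dits

Mutual information: I(X;Y) = H(X) + H(Y) - H(X,Y)

Marginals:
P(X) = (5/14, 2/7, 5/14), H(X) = 0.4748 dits
P(Y) = (11/28, 1/4, 5/14), H(Y) = 0.4696 dits

Joint entropy: H(X,Y) = 0.9325 dits

I(X;Y) = 0.4748 + 0.4696 - 0.9325 = 0.0120 dits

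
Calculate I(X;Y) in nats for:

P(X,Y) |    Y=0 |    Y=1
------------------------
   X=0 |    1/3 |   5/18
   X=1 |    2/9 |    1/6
0.0003 nats

Mutual information: I(X;Y) = H(X) + H(Y) - H(X,Y)

Marginals:
P(X) = (11/18, 7/18), H(X) = 0.6682 nats
P(Y) = (5/9, 4/9), H(Y) = 0.6870 nats

Joint entropy: H(X,Y) = 1.3549 nats

I(X;Y) = 0.6682 + 0.6870 - 1.3549 = 0.0003 nats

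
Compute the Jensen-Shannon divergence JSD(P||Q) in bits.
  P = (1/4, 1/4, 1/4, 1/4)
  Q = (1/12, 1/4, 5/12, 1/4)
0.0466 bits

Jensen-Shannon divergence is:
JSD(P||Q) = 0.5 × D_KL(P||M) + 0.5 × D_KL(Q||M)
where M = 0.5 × (P + Q) is the mixture distribution.

M = 0.5 × (1/4, 1/4, 1/4, 1/4) + 0.5 × (1/12, 1/4, 5/12, 1/4) = (1/6, 1/4, 1/3, 1/4)

D_KL(P||M) = 0.0425 bits
D_KL(Q||M) = 0.0508 bits

JSD(P||Q) = 0.5 × 0.0425 + 0.5 × 0.0508 = 0.0466 bits

Unlike KL divergence, JSD is symmetric and bounded: 0 ≤ JSD ≤ log(2).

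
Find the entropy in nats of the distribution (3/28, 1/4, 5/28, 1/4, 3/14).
1.5702 nats

Shannon entropy is H(X) = -Σ p(x) log p(x).

For P = (3/28, 1/4, 5/28, 1/4, 3/14):
H = -3/28 × log_e(3/28) -1/4 × log_e(1/4) -5/28 × log_e(5/28) -1/4 × log_e(1/4) -3/14 × log_e(3/14)
H = 1.5702 nats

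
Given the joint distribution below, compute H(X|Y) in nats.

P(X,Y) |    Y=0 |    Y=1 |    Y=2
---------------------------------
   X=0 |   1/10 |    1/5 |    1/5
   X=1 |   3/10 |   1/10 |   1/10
0.6068 nats

Using the chain rule: H(X|Y) = H(X,Y) - H(Y)

First, compute H(X,Y) = 1.6957 nats

Marginal P(Y) = (2/5, 3/10, 3/10)
H(Y) = 1.0889 nats

H(X|Y) = H(X,Y) - H(Y) = 1.6957 - 1.0889 = 0.6068 nats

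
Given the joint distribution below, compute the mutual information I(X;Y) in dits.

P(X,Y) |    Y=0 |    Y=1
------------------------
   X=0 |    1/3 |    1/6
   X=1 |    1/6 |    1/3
0.0246 dits

Mutual information: I(X;Y) = H(X) + H(Y) - H(X,Y)

Marginals:
P(X) = (1/2, 1/2), H(X) = 0.3010 dits
P(Y) = (1/2, 1/2), H(Y) = 0.3010 dits

Joint entropy: H(X,Y) = 0.5775 dits

I(X;Y) = 0.3010 + 0.3010 - 0.5775 = 0.0246 dits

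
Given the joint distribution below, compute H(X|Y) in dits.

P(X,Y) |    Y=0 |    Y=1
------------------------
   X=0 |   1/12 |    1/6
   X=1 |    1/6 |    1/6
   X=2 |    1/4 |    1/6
0.4582 dits

Using the chain rule: H(X|Y) = H(X,Y) - H(Y)

First, compute H(X,Y) = 0.7592 dits

Marginal P(Y) = (1/2, 1/2)
H(Y) = 0.3010 dits

H(X|Y) = H(X,Y) - H(Y) = 0.7592 - 0.3010 = 0.4582 dits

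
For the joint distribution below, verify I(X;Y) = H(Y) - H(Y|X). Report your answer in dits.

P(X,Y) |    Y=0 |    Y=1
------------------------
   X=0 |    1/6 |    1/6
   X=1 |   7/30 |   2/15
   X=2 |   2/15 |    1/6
I(X;Y) = 0.0058 dits

Mutual information has multiple equivalent forms:
- I(X;Y) = H(X) - H(X|Y)
- I(X;Y) = H(Y) - H(Y|X)
- I(X;Y) = H(X) + H(Y) - H(X,Y)

Computing all quantities:
H(X) = 0.4757, H(Y) = 0.3001, H(X,Y) = 0.7699
H(X|Y) = 0.4698, H(Y|X) = 0.2942

Verification:
H(X) - H(X|Y) = 0.4757 - 0.4698 = 0.0058
H(Y) - H(Y|X) = 0.3001 - 0.2942 = 0.0058
H(X) + H(Y) - H(X,Y) = 0.4757 + 0.3001 - 0.7699 = 0.0058

All forms give I(X;Y) = 0.0058 dits. ✓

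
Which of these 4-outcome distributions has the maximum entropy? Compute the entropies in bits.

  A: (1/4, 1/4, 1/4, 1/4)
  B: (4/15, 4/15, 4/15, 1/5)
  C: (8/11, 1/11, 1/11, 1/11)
A

For a discrete distribution over n outcomes, entropy is maximized by the uniform distribution.

Computing entropies:
H(A) = 2.0000 bits
H(B) = 1.9899 bits
H(C) = 1.2776 bits

The uniform distribution (where all probabilities equal 1/4) achieves the maximum entropy of log_2(4) = 2.0000 bits.

Distribution A has the highest entropy.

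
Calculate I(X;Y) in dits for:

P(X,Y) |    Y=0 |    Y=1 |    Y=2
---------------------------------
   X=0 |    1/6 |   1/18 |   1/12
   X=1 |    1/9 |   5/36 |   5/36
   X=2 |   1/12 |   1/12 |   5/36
0.0157 dits

Mutual information: I(X;Y) = H(X) + H(Y) - H(X,Y)

Marginals:
P(X) = (11/36, 7/18, 11/36), H(X) = 0.4742 dits
P(Y) = (13/36, 5/18, 13/36), H(Y) = 0.4740 dits

Joint entropy: H(X,Y) = 0.9325 dits

I(X;Y) = 0.4742 + 0.4740 - 0.9325 = 0.0157 dits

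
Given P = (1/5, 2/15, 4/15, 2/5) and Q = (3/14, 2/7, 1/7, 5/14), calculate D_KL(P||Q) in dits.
0.0418 dits

KL divergence: D_KL(P||Q) = Σ p(x) log(p(x)/q(x))

Computing term by term:
  x=0: 1/5 × log_10[(1/5)/(3/14)] = 1/5 × -0.0300 = -0.0060
  x=1: 2/15 × log_10[(2/15)/(2/7)] = 2/15 × -0.3310 = -0.0441
  x=2: 4/15 × log_10[(4/15)/(1/7)] = 4/15 × 0.2711 = 0.0723
  x=3: 2/5 × log_10[(2/5)/(5/14)] = 2/5 × 0.0492 = 0.0197

D_KL(P||Q) = 0.0418 dits

Note: KL divergence is always non-negative and equals 0 iff P = Q.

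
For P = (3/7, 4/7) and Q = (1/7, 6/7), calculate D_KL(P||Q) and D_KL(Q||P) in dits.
D_KL(P||Q) = 0.1039, D_KL(Q||P) = 0.0828

KL divergence is not symmetric: D_KL(P||Q) ≠ D_KL(Q||P) in general.

D_KL(P||Q) = 0.1039 dits
D_KL(Q||P) = 0.0828 dits

No, they are not equal!

This asymmetry is why KL divergence is not a true distance metric.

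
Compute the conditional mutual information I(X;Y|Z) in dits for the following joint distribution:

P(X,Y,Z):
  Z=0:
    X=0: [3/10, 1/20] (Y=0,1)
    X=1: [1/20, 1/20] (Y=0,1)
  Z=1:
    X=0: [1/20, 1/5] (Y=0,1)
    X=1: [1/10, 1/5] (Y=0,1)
0.0138 dits

Conditional mutual information: I(X;Y|Z) = H(X|Z) + H(Y|Z) - H(X,Y|Z)

H(Z) = 0.2989
H(X,Z) = 0.5670 → H(X|Z) = 0.2681
H(Y,Z) = 0.5423 → H(Y|Z) = 0.2435
H(X,Y,Z) = 0.7967 → H(X,Y|Z) = 0.4978

I(X;Y|Z) = 0.2681 + 0.2435 - 0.4978 = 0.0138 dits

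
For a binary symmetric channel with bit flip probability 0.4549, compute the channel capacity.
0.0059 bits

For a binary symmetric channel (BSC) with error probability p:
Capacity C = 1 - H(p) bits per symbol

where H(p) = -p log₂(p) - (1-p) log₂(1-p) is the binary entropy function.

H(0.4549) = 0.9941 bits
C = 1 - 0.9941 = 0.0059 bits per symbol

This means we can reliably transmit up to 0.0059 bits of information per channel use.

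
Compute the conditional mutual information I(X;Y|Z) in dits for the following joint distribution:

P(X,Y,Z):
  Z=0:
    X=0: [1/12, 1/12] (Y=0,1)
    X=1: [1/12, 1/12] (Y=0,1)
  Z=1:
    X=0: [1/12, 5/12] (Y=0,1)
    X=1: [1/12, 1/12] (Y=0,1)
0.0148 dits

Conditional mutual information: I(X;Y|Z) = H(X|Z) + H(Y|Z) - H(X,Y|Z)

H(Z) = 0.2764
H(X,Z) = 0.5396 → H(X|Z) = 0.2632
H(Y,Z) = 0.5396 → H(Y|Z) = 0.2632
H(X,Y,Z) = 0.7879 → H(X,Y|Z) = 0.5115

I(X;Y|Z) = 0.2632 + 0.2632 - 0.5115 = 0.0148 dits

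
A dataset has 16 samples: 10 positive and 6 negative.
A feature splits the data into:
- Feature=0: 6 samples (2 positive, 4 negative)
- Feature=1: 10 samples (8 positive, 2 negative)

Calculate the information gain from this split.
0.1589 bits

Information Gain = H(Y) - H(Y|Feature)

Before split:
P(positive) = 10/16 = 0.6250
H(Y) = 0.9544 bits

After split:
Feature=0: H = 0.9183 bits (weight = 6/16)
Feature=1: H = 0.7219 bits (weight = 10/16)
H(Y|Feature) = (6/16)×0.9183 + (10/16)×0.7219 = 0.7956 bits

Information Gain = 0.9544 - 0.7956 = 0.1589 bits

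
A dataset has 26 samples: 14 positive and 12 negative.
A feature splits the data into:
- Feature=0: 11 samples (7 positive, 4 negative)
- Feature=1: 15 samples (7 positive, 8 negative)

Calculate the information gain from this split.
0.0206 bits

Information Gain = H(Y) - H(Y|Feature)

Before split:
P(positive) = 14/26 = 0.5385
H(Y) = 0.9957 bits

After split:
Feature=0: H = 0.9457 bits (weight = 11/26)
Feature=1: H = 0.9968 bits (weight = 15/26)
H(Y|Feature) = (11/26)×0.9457 + (15/26)×0.9968 = 0.9752 bits

Information Gain = 0.9957 - 0.9752 = 0.0206 bits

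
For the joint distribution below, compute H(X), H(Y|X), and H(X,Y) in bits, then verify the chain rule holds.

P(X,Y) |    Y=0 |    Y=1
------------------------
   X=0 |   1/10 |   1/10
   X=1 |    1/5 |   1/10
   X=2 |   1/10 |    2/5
H(X,Y) = 2.3219, H(X) = 1.4855, H(Y|X) = 0.8365 (all in bits)

Chain rule: H(X,Y) = H(X) + H(Y|X)

Left side — joint entropy directly:
H(X,Y) = -Σ p(x,y) log p(x,y) = 2.3219 bits

Right side — compute H(Y|X) from the conditional distributions:
P(X) = (1/5, 3/10, 1/2), so H(X) = 1.4855 bits
H(Y|X) = Σ_x P(X=x) · H(Y|X=x):
  P(Y|X=0) = (1/2, 1/2), H(Y|X=0) = 1.0000, weight P(X=0) = 1/5
  P(Y|X=1) = (2/3, 1/3), H(Y|X=1) = 0.9183, weight P(X=1) = 3/10
  P(Y|X=2) = (1/5, 4/5), H(Y|X=2) = 0.7219, weight P(X=2) = 1/2
H(Y|X) = 0.8365 bits

H(X) + H(Y|X) = 1.4855 + 0.8365 = 2.3219 bits

Both sides equal 2.3219 bits. ✓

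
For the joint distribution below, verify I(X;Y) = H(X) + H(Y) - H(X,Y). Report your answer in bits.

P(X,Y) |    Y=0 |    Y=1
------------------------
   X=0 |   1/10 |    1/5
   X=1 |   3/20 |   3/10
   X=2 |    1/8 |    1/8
I(X;Y) = 0.0157 bits

Mutual information has multiple equivalent forms:
- I(X;Y) = H(X) - H(X|Y)
- I(X;Y) = H(Y) - H(Y|X)
- I(X;Y) = H(X) + H(Y) - H(X,Y)

Computing all quantities:
H(X) = 1.5395, H(Y) = 0.9544, H(X,Y) = 2.4782
H(X|Y) = 1.5238, H(Y|X) = 0.9387

Verification:
H(X) - H(X|Y) = 1.5395 - 1.5238 = 0.0157
H(Y) - H(Y|X) = 0.9544 - 0.9387 = 0.0157
H(X) + H(Y) - H(X,Y) = 1.5395 + 0.9544 - 2.4782 = 0.0157

All forms give I(X;Y) = 0.0157 bits. ✓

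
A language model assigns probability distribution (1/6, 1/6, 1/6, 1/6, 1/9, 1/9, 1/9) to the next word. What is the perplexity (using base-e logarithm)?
6.8683

Perplexity is e^H (or exp(H) for natural log).

First, H = -Σ p log p = 1.9269 nats
Perplexity = e^1.9269 = 6.8683

Interpretation: The model's uncertainty is equivalent to choosing uniformly among 6.9 options.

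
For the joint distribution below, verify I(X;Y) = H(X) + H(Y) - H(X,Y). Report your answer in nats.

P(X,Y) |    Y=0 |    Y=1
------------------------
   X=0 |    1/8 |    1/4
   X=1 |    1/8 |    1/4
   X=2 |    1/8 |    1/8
I(X;Y) = 0.0109 nats

Mutual information has multiple equivalent forms:
- I(X;Y) = H(X) - H(X|Y)
- I(X;Y) = H(Y) - H(Y|X)
- I(X;Y) = H(X) + H(Y) - H(X,Y)

Computing all quantities:
H(X) = 1.0822, H(Y) = 0.6616, H(X,Y) = 1.7329
H(X|Y) = 1.0713, H(Y|X) = 0.6507

Verification:
H(X) - H(X|Y) = 1.0822 - 1.0713 = 0.0109
H(Y) - H(Y|X) = 0.6616 - 0.6507 = 0.0109
H(X) + H(Y) - H(X,Y) = 1.0822 + 0.6616 - 1.7329 = 0.0109

All forms give I(X;Y) = 0.0109 nats. ✓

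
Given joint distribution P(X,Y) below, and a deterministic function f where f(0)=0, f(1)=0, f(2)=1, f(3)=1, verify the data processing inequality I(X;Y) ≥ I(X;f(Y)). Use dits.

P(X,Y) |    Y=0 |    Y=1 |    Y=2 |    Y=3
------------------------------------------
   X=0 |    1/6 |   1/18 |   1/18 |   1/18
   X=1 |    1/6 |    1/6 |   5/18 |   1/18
I(X;Y) = 0.0231, I(X;f(Y)) = 0.0055, inequality holds: 0.0231 ≥ 0.0055

Data Processing Inequality: For any Markov chain X → Y → Z, we have I(X;Y) ≥ I(X;Z).

Here Z = f(Y) is a deterministic function of Y, forming X → Y → Z.

Original I(X;Y) = 0.0231 dits

After applying f:
P(X,Z) where Z=f(Y):
- P(X,Z=0) = P(X,Y=0) + P(X,Y=1)
- P(X,Z=1) = P(X,Y=2) + P(X,Y=3)

I(X;Z) = I(X;f(Y)) = 0.0055 dits

Verification: 0.0231 ≥ 0.0055 ✓

Information cannot be created by processing; the function f can only lose information about X.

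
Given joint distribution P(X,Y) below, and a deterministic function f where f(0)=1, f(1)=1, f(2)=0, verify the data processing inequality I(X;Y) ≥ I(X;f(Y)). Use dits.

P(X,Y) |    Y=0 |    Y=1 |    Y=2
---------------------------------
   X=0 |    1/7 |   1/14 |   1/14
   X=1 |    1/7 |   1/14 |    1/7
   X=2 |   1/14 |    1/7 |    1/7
I(X;Y) = 0.0186, I(X;f(Y)) = 0.0045, inequality holds: 0.0186 ≥ 0.0045

Data Processing Inequality: For any Markov chain X → Y → Z, we have I(X;Y) ≥ I(X;Z).

Here Z = f(Y) is a deterministic function of Y, forming X → Y → Z.

Original I(X;Y) = 0.0186 dits

After applying f:
P(X,Z) where Z=f(Y):
- P(X,Z=0) = P(X,Y=2)
- P(X,Z=1) = P(X,Y=0) + P(X,Y=1)

I(X;Z) = I(X;f(Y)) = 0.0045 dits

Verification: 0.0186 ≥ 0.0045 ✓

Information cannot be created by processing; the function f can only lose information about X.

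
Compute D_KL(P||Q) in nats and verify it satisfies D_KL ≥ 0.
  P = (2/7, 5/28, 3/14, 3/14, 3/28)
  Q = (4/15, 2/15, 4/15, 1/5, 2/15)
0.0164 nats

KL divergence satisfies the Gibbs inequality: D_KL(P||Q) ≥ 0 for all distributions P, Q.

D_KL(P||Q) = Σ p(x) log(p(x)/q(x))
Term by term:
  x=0: 2/7 × log_e[(2/7)/(4/15)] = 0.0197
  x=1: 5/28 × log_e[(5/28)/(2/15)] = 0.0522
  x=2: 3/14 × log_e[(3/14)/(4/15)] = -0.0469
  x=3: 3/14 × log_e[(3/14)/(1/5)] = 0.0148
  x=4: 3/28 × log_e[(3/28)/(2/15)] = -0.0234
D_KL(P||Q) = 0.0164 nats

D_KL(P||Q) = 0.0164 ≥ 0 ✓

This non-negativity is a fundamental property: relative entropy cannot be negative because it measures how different Q is from P.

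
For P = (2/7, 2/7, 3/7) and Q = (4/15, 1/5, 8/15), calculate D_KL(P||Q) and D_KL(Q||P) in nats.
D_KL(P||Q) = 0.0279, D_KL(Q||P) = 0.0269

KL divergence is not symmetric: D_KL(P||Q) ≠ D_KL(Q||P) in general.

D_KL(P||Q) = 0.0279 nats
D_KL(Q||P) = 0.0269 nats

No, they are not equal!

This asymmetry is why KL divergence is not a true distance metric.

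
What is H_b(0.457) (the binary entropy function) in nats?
0.6894 nats

The binary entropy function is:
H(p) = -p log(p) - (1-p) log(1-p)

H(0.457) = -0.457 × log_e(0.457) - 0.543 × log_e(0.543)
H(0.457) = 0.6894 nats

Note: Binary entropy is maximized at p=0.5 (H=1 bit) and minimized at p=0 or p=1 (H=0).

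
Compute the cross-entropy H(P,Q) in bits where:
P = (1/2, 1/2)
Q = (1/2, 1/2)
1.0000 bits

Cross-entropy: H(P,Q) = -Σ p(x) log q(x)

Alternatively: H(P,Q) = H(P) + D_KL(P||Q)
H(P) = 1.0000 bits
D_KL(P||Q) = 0.0000 bits

H(P,Q) = 1.0000 + 0.0000 = 1.0000 bits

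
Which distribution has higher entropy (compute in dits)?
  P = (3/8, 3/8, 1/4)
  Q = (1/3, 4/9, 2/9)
P

Computing entropies in dits:
H(P) = 0.4700
H(Q) = 0.4607

Distribution P has higher entropy.

Intuition: The distribution closer to uniform (more spread out) has higher entropy.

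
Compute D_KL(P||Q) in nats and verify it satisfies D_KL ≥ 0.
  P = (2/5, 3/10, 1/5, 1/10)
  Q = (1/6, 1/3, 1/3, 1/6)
0.1653 nats

KL divergence satisfies the Gibbs inequality: D_KL(P||Q) ≥ 0 for all distributions P, Q.

D_KL(P||Q) = Σ p(x) log(p(x)/q(x))
Term by term:
  x=0: 2/5 × log_e[(2/5)/(1/6)] = 0.3502
  x=1: 3/10 × log_e[(3/10)/(1/3)] = -0.0316
  x=2: 1/5 × log_e[(1/5)/(1/3)] = -0.1022
  x=3: 1/10 × log_e[(1/10)/(1/6)] = -0.0511
D_KL(P||Q) = 0.1653 nats

D_KL(P||Q) = 0.1653 ≥ 0 ✓

This non-negativity is a fundamental property: relative entropy cannot be negative because it measures how different Q is from P.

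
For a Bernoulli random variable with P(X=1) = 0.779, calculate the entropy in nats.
0.5282 nats

The binary entropy function is:
H(p) = -p log(p) - (1-p) log(1-p)

H(0.779) = -0.779 × log_e(0.779) - 0.221 × log_e(0.221)
H(0.779) = 0.5282 nats

Note: Binary entropy is maximized at p=0.5 (H=1 bit) and minimized at p=0 or p=1 (H=0).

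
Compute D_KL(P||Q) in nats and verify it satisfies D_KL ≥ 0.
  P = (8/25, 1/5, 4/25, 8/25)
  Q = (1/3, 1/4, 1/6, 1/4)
0.0148 nats

KL divergence satisfies the Gibbs inequality: D_KL(P||Q) ≥ 0 for all distributions P, Q.

D_KL(P||Q) = Σ p(x) log(p(x)/q(x))
Term by term:
  x=0: 8/25 × log_e[(8/25)/(1/3)] = -0.0131
  x=1: 1/5 × log_e[(1/5)/(1/4)] = -0.0446
  x=2: 4/25 × log_e[(4/25)/(1/6)] = -0.0065
  x=3: 8/25 × log_e[(8/25)/(1/4)] = 0.0790
D_KL(P||Q) = 0.0148 nats

D_KL(P||Q) = 0.0148 ≥ 0 ✓

This non-negativity is a fundamental property: relative entropy cannot be negative because it measures how different Q is from P.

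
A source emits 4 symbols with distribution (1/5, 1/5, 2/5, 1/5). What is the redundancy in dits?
0.0235 dits

Redundancy measures how far a source is from maximum entropy:
R = H_max - H(X)

Maximum entropy for 4 symbols: H_max = log_10(4) = 0.6021 dits
Actual entropy: H(X) = 0.5786 dits
Redundancy: R = 0.6021 - 0.5786 = 0.0235 dits

This redundancy represents potential for compression: the source could be compressed by 0.0235 dits per symbol.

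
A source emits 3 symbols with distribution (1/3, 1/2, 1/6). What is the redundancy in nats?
0.0872 nats

Redundancy measures how far a source is from maximum entropy:
R = H_max - H(X)

Maximum entropy for 3 symbols: H_max = log_e(3) = 1.0986 nats
Actual entropy: H(X) = 1.0114 nats
Redundancy: R = 1.0986 - 1.0114 = 0.0872 nats

This redundancy represents potential for compression: the source could be compressed by 0.0872 nats per symbol.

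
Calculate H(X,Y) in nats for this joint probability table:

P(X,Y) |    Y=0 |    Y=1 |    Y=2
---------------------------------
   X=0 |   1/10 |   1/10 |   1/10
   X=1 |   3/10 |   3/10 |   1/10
1.6434 nats

Joint entropy is H(X,Y) = -Σ_{x,y} p(x,y) log p(x,y).

Summing over all non-zero entries:
H(X,Y) = -[1/10·log_e(1/10) + 1/10·log_e(1/10) + 1/10·log_e(1/10) + 3/10·log_e(3/10) + 3/10·log_e(3/10) + 1/10·log_e(1/10)]
H(X,Y) = 1.6434 nats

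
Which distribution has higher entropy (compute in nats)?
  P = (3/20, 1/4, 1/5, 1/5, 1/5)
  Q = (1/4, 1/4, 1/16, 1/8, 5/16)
P

Computing entropies in nats:
H(P) = 1.5968
H(Q) = 1.4898

Distribution P has higher entropy.

Intuition: The distribution closer to uniform (more spread out) has higher entropy.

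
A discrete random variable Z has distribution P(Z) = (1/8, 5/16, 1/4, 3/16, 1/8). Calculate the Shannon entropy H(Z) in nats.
1.5438 nats

Shannon entropy is H(X) = -Σ p(x) log p(x).

For P = (1/8, 5/16, 1/4, 3/16, 1/8):
H = -1/8 × log_e(1/8) -5/16 × log_e(5/16) -1/4 × log_e(1/4) -3/16 × log_e(3/16) -1/8 × log_e(1/8)
H = 1.5438 nats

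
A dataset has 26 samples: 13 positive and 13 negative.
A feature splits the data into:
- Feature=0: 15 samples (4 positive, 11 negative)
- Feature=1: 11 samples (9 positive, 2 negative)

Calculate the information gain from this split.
0.2279 bits

Information Gain = H(Y) - H(Y|Feature)

Before split:
P(positive) = 13/26 = 0.5000
H(Y) = 1.0000 bits

After split:
Feature=0: H = 0.8366 bits (weight = 15/26)
Feature=1: H = 0.6840 bits (weight = 11/26)
H(Y|Feature) = (15/26)×0.8366 + (11/26)×0.6840 = 0.7721 bits

Information Gain = 1.0000 - 0.7721 = 0.2279 bits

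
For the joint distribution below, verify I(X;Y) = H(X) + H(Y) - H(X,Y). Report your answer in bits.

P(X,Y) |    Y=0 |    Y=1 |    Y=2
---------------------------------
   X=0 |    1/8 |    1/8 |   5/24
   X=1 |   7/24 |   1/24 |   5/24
I(X;Y) = 0.0759 bits

Mutual information has multiple equivalent forms:
- I(X;Y) = H(X) - H(X|Y)
- I(X;Y) = H(Y) - H(Y|X)
- I(X;Y) = H(X) + H(Y) - H(X,Y)

Computing all quantities:
H(X) = 0.9950, H(Y) = 1.4834, H(X,Y) = 2.4024
H(X|Y) = 0.9191, H(Y|X) = 1.4075

Verification:
H(X) - H(X|Y) = 0.9950 - 0.9191 = 0.0759
H(Y) - H(Y|X) = 1.4834 - 1.4075 = 0.0759
H(X) + H(Y) - H(X,Y) = 0.9950 + 1.4834 - 2.4024 = 0.0759

All forms give I(X;Y) = 0.0759 bits. ✓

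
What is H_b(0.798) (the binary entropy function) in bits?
0.7259 bits

The binary entropy function is:
H(p) = -p log(p) - (1-p) log(1-p)

H(0.798) = -0.798 × log_2(0.798) - 0.202 × log_2(0.202)
H(0.798) = 0.7259 bits

Note: Binary entropy is maximized at p=0.5 (H=1 bit) and minimized at p=0 or p=1 (H=0).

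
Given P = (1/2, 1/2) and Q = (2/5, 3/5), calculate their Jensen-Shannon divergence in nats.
0.0051 nats

Jensen-Shannon divergence is:
JSD(P||Q) = 0.5 × D_KL(P||M) + 0.5 × D_KL(Q||M)
where M = 0.5 × (P + Q) is the mixture distribution.

M = 0.5 × (1/2, 1/2) + 0.5 × (2/5, 3/5) = (9/20, 11/20)

D_KL(P||M) = 0.0050 nats
D_KL(Q||M) = 0.0051 nats

JSD(P||Q) = 0.5 × 0.0050 + 0.5 × 0.0051 = 0.0051 nats

Unlike KL divergence, JSD is symmetric and bounded: 0 ≤ JSD ≤ log(2).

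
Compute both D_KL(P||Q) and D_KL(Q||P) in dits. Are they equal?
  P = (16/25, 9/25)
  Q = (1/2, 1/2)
D_KL(P||Q) = 0.0173, D_KL(Q||P) = 0.0177

KL divergence is not symmetric: D_KL(P||Q) ≠ D_KL(Q||P) in general.

D_KL(P||Q) = 0.0173 dits
D_KL(Q||P) = 0.0177 dits

No, they are not equal!

This asymmetry is why KL divergence is not a true distance metric.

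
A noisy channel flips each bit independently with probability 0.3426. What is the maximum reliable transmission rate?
0.0727 bits

For a binary symmetric channel (BSC) with error probability p:
Capacity C = 1 - H(p) bits per symbol

where H(p) = -p log₂(p) - (1-p) log₂(1-p) is the binary entropy function.

H(0.3426) = 0.9273 bits
C = 1 - 0.9273 = 0.0727 bits per symbol

This means we can reliably transmit up to 0.0727 bits of information per channel use.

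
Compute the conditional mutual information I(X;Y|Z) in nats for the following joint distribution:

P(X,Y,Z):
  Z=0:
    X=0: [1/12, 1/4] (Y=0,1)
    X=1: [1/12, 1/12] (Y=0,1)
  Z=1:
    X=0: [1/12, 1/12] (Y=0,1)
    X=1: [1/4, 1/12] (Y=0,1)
0.0306 nats

Conditional mutual information: I(X;Y|Z) = H(X|Z) + H(Y|Z) - H(X,Y|Z)

H(Z) = 0.6931
H(X,Z) = 1.3297 → H(X|Z) = 0.6365
H(Y,Z) = 1.3297 → H(Y|Z) = 0.6365
H(X,Y,Z) = 1.9356 → H(X,Y|Z) = 1.2425

I(X;Y|Z) = 0.6365 + 0.6365 - 1.2425 = 0.0306 nats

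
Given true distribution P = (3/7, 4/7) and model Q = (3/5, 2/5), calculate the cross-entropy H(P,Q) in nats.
0.7425 nats

Cross-entropy: H(P,Q) = -Σ p(x) log q(x)

Alternatively: H(P,Q) = H(P) + D_KL(P||Q)
H(P) = 0.6829 nats
D_KL(P||Q) = 0.0596 nats

H(P,Q) = 0.6829 + 0.0596 = 0.7425 nats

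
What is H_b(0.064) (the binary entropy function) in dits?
0.1033 dits

The binary entropy function is:
H(p) = -p log(p) - (1-p) log(1-p)

H(0.064) = -0.064 × log_10(0.064) - 0.936 × log_10(0.936)
H(0.064) = 0.1033 dits

Note: Binary entropy is maximized at p=0.5 (H=1 bit) and minimized at p=0 or p=1 (H=0).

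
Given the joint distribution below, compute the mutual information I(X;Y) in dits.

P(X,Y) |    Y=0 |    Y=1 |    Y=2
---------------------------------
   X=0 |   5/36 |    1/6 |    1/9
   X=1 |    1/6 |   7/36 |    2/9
0.0032 dits

Mutual information: I(X;Y) = H(X) + H(Y) - H(X,Y)

Marginals:
P(X) = (5/12, 7/12), H(X) = 0.2950 dits
P(Y) = (11/36, 13/36, 1/3), H(Y) = 0.4761 dits

Joint entropy: H(X,Y) = 0.7679 dits

I(X;Y) = 0.2950 + 0.4761 - 0.7679 = 0.0032 dits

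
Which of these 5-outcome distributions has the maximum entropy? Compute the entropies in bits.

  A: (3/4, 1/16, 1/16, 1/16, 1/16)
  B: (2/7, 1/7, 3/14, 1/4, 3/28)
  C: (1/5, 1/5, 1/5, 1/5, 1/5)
C

For a discrete distribution over n outcomes, entropy is maximized by the uniform distribution.

Computing entropies:
H(A) = 1.3113 bits
H(B) = 2.2389 bits
H(C) = 2.3219 bits

The uniform distribution (where all probabilities equal 1/5) achieves the maximum entropy of log_2(5) = 2.3219 bits.

Distribution C has the highest entropy.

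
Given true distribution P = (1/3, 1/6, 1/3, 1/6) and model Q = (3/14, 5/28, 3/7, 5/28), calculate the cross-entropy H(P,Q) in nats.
1.3702 nats

Cross-entropy: H(P,Q) = -Σ p(x) log q(x)

Alternatively: H(P,Q) = H(P) + D_KL(P||Q)
H(P) = 1.3297 nats
D_KL(P||Q) = 0.0405 nats

H(P,Q) = 1.3297 + 0.0405 = 1.3702 nats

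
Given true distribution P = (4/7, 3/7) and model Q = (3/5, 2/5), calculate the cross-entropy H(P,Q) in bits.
0.9877 bits

Cross-entropy: H(P,Q) = -Σ p(x) log q(x)

Alternatively: H(P,Q) = H(P) + D_KL(P||Q)
H(P) = 0.9852 bits
D_KL(P||Q) = 0.0024 bits

H(P,Q) = 0.9852 + 0.0024 = 0.9877 bits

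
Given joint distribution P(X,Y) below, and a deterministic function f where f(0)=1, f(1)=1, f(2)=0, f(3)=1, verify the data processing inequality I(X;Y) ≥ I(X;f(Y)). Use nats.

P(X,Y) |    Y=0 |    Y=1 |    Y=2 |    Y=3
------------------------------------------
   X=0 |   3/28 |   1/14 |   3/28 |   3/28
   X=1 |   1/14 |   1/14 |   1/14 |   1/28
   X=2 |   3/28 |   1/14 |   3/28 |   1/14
I(X;Y) = 0.0108, I(X;f(Y)) = 0.0003, inequality holds: 0.0108 ≥ 0.0003

Data Processing Inequality: For any Markov chain X → Y → Z, we have I(X;Y) ≥ I(X;Z).

Here Z = f(Y) is a deterministic function of Y, forming X → Y → Z.

Original I(X;Y) = 0.0108 nats

After applying f:
P(X,Z) where Z=f(Y):
- P(X,Z=0) = P(X,Y=2)
- P(X,Z=1) = P(X,Y=0) + P(X,Y=1) + P(X,Y=3)

I(X;Z) = I(X;f(Y)) = 0.0003 nats

Verification: 0.0108 ≥ 0.0003 ✓

Information cannot be created by processing; the function f can only lose information about X.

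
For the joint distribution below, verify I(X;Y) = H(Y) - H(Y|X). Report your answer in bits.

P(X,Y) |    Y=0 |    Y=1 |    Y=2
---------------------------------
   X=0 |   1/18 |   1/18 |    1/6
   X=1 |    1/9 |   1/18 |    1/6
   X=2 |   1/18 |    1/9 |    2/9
I(X;Y) = 0.0321 bits

Mutual information has multiple equivalent forms:
- I(X;Y) = H(X) - H(X|Y)
- I(X;Y) = H(Y) - H(Y|X)
- I(X;Y) = H(X) + H(Y) - H(X,Y)

Computing all quantities:
H(X) = 1.5715, H(Y) = 1.4355, H(X,Y) = 2.9749
H(X|Y) = 1.5394, H(Y|X) = 1.4034

Verification:
H(X) - H(X|Y) = 1.5715 - 1.5394 = 0.0321
H(Y) - H(Y|X) = 1.4355 - 1.4034 = 0.0321
H(X) + H(Y) - H(X,Y) = 1.5715 + 1.4355 - 2.9749 = 0.0321

All forms give I(X;Y) = 0.0321 bits. ✓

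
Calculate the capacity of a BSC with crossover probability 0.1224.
0.4638 bits

For a binary symmetric channel (BSC) with error probability p:
Capacity C = 1 - H(p) bits per symbol

where H(p) = -p log₂(p) - (1-p) log₂(1-p) is the binary entropy function.

H(0.1224) = 0.5362 bits
C = 1 - 0.5362 = 0.4638 bits per symbol

This means we can reliably transmit up to 0.4638 bits of information per channel use.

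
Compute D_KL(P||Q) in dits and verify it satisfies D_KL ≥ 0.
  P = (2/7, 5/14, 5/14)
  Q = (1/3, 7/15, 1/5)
0.0293 dits

KL divergence satisfies the Gibbs inequality: D_KL(P||Q) ≥ 0 for all distributions P, Q.

D_KL(P||Q) = Σ p(x) log(p(x)/q(x))
Term by term:
  x=0: 2/7 × log_10[(2/7)/(1/3)] = -0.0191
  x=1: 5/14 × log_10[(5/14)/(7/15)] = -0.0415
  x=2: 5/14 × log_10[(5/14)/(1/5)] = 0.0899
D_KL(P||Q) = 0.0293 dits

D_KL(P||Q) = 0.0293 ≥ 0 ✓

This non-negativity is a fundamental property: relative entropy cannot be negative because it measures how different Q is from P.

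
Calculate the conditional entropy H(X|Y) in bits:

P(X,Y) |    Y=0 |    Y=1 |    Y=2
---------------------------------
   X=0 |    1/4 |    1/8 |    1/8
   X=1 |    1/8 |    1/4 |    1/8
0.9387 bits

Using the chain rule: H(X|Y) = H(X,Y) - H(Y)

First, compute H(X,Y) = 2.5000 bits

Marginal P(Y) = (3/8, 3/8, 1/4)
H(Y) = 1.5613 bits

H(X|Y) = H(X,Y) - H(Y) = 2.5000 - 1.5613 = 0.9387 bits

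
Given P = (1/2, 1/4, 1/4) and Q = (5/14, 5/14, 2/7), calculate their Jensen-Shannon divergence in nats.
0.0113 nats

Jensen-Shannon divergence is:
JSD(P||Q) = 0.5 × D_KL(P||M) + 0.5 × D_KL(Q||M)
where M = 0.5 × (P + Q) is the mixture distribution.

M = 0.5 × (1/2, 1/4, 1/4) + 0.5 × (5/14, 5/14, 2/7) = (3/7, 0.303571, 0.267857)

D_KL(P||M) = 0.0113 nats
D_KL(Q||M) = 0.0114 nats

JSD(P||Q) = 0.5 × 0.0113 + 0.5 × 0.0114 = 0.0113 nats

Unlike KL divergence, JSD is symmetric and bounded: 0 ≤ JSD ≤ log(2).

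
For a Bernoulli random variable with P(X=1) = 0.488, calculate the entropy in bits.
0.9996 bits

The binary entropy function is:
H(p) = -p log(p) - (1-p) log(1-p)

H(0.488) = -0.488 × log_2(0.488) - 0.512 × log_2(0.512)
H(0.488) = 0.9996 bits

Note: Binary entropy is maximized at p=0.5 (H=1 bit) and minimized at p=0 or p=1 (H=0).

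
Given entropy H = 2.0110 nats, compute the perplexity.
7.4708

Perplexity is e^H (or exp(H) for natural log).

H = 2.0110 nats
Perplexity = e^2.0110 = 7.4708

Interpretation: The model's uncertainty is equivalent to choosing uniformly among 7.5 options.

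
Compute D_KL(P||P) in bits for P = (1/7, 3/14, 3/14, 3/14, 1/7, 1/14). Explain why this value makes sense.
0.0000 bits

KL divergence satisfies the Gibbs inequality: D_KL(P||Q) ≥ 0 for all distributions P, Q.

D_KL(P||Q) = Σ p(x) log(p(x)/q(x))
Each term is p(x) × log_2(p(x)/p(x)) = p(x) × log_2(1) = 0, so the sum is 0.
D_KL(P||Q) = 0.0000 bits

When P = Q, the KL divergence is exactly 0, as there is no 'divergence' between identical distributions.

This non-negativity is a fundamental property: relative entropy cannot be negative because it measures how different Q is from P.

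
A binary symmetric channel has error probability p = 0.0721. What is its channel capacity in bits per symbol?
0.6263 bits

For a binary symmetric channel (BSC) with error probability p:
Capacity C = 1 - H(p) bits per symbol

where H(p) = -p log₂(p) - (1-p) log₂(1-p) is the binary entropy function.

H(0.0721) = 0.3737 bits
C = 1 - 0.3737 = 0.6263 bits per symbol

This means we can reliably transmit up to 0.6263 bits of information per channel use.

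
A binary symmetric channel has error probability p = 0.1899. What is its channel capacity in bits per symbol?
0.2987 bits

For a binary symmetric channel (BSC) with error probability p:
Capacity C = 1 - H(p) bits per symbol

where H(p) = -p log₂(p) - (1-p) log₂(1-p) is the binary entropy function.

H(0.1899) = 0.7013 bits
C = 1 - 0.7013 = 0.2987 bits per symbol

This means we can reliably transmit up to 0.2987 bits of information per channel use.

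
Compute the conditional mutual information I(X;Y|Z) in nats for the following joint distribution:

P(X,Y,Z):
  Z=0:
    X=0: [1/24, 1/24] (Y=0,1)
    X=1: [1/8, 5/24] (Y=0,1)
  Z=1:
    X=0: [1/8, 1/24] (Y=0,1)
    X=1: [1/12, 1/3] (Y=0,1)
0.0801 nats

Conditional mutual information: I(X;Y|Z) = H(X|Z) + H(Y|Z) - H(X,Y|Z)

H(Z) = 0.6792
H(X,Z) = 1.2367 → H(X|Z) = 0.5575
H(Y,Z) = 1.3398 → H(Y|Z) = 0.6606
H(X,Y,Z) = 1.8172 → H(X,Y|Z) = 1.1380

I(X;Y|Z) = 0.5575 + 0.6606 - 1.1380 = 0.0801 nats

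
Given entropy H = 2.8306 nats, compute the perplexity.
16.9556

Perplexity is e^H (or exp(H) for natural log).

H = 2.8306 nats
Perplexity = e^2.8306 = 16.9556

Interpretation: The model's uncertainty is equivalent to choosing uniformly among 17.0 options.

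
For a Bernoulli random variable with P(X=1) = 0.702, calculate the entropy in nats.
0.6092 nats

The binary entropy function is:
H(p) = -p log(p) - (1-p) log(1-p)

H(0.702) = -0.702 × log_e(0.702) - 0.298 × log_e(0.298)
H(0.702) = 0.6092 nats

Note: Binary entropy is maximized at p=0.5 (H=1 bit) and minimized at p=0 or p=1 (H=0).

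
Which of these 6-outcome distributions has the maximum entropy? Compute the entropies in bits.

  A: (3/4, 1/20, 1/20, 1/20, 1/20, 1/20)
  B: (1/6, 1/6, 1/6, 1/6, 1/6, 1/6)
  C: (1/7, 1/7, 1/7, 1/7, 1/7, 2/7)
B

For a discrete distribution over n outcomes, entropy is maximized by the uniform distribution.

Computing entropies:
H(A) = 1.3918 bits
H(B) = 2.5850 bits
H(C) = 2.5216 bits

The uniform distribution (where all probabilities equal 1/6) achieves the maximum entropy of log_2(6) = 2.5850 bits.

Distribution B has the highest entropy.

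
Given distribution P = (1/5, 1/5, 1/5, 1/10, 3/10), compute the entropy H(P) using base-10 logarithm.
0.6762 dits

Shannon entropy is H(X) = -Σ p(x) log p(x).

For P = (1/5, 1/5, 1/5, 1/10, 3/10):
H = -1/5 × log_10(1/5) -1/5 × log_10(1/5) -1/5 × log_10(1/5) -1/10 × log_10(1/10) -3/10 × log_10(3/10)
H = 0.6762 dits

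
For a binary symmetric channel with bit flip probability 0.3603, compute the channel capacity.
0.0571 bits

For a binary symmetric channel (BSC) with error probability p:
Capacity C = 1 - H(p) bits per symbol

where H(p) = -p log₂(p) - (1-p) log₂(1-p) is the binary entropy function.

H(0.3603) = 0.9429 bits
C = 1 - 0.9429 = 0.0571 bits per symbol

This means we can reliably transmit up to 0.0571 bits of information per channel use.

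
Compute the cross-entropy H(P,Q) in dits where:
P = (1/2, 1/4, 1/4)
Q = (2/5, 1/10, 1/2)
0.5242 dits

Cross-entropy: H(P,Q) = -Σ p(x) log q(x)

Alternatively: H(P,Q) = H(P) + D_KL(P||Q)
H(P) = 0.4515 dits
D_KL(P||Q) = 0.0727 dits

H(P,Q) = 0.4515 + 0.0727 = 0.5242 dits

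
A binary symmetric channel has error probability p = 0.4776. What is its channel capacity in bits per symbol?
0.0014 bits

For a binary symmetric channel (BSC) with error probability p:
Capacity C = 1 - H(p) bits per symbol

where H(p) = -p log₂(p) - (1-p) log₂(1-p) is the binary entropy function.

H(0.4776) = 0.9986 bits
C = 1 - 0.9986 = 0.0014 bits per symbol

This means we can reliably transmit up to 0.0014 bits of information per channel use.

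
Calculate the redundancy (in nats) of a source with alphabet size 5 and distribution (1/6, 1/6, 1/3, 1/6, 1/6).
0.0487 nats

Redundancy measures how far a source is from maximum entropy:
R = H_max - H(X)

Maximum entropy for 5 symbols: H_max = log_e(5) = 1.6094 nats
Actual entropy: H(X) = 1.5607 nats
Redundancy: R = 1.6094 - 1.5607 = 0.0487 nats

This redundancy represents potential for compression: the source could be compressed by 0.0487 nats per symbol.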